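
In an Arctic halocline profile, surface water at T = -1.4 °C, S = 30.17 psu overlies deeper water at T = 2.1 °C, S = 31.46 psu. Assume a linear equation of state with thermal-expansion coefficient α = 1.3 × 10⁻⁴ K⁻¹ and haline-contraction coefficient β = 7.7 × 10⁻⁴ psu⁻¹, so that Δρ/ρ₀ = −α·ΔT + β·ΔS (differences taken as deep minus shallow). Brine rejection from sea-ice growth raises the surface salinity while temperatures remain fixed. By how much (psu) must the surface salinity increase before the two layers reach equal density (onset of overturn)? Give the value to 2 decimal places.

0.70 psu

Neutral buoyancy requires −α(T_deep − T_surf) + β(S_deep − S_surf′) = 0.
S_surf′ = S_deep − (α/β)·ΔT = 31.46 − (1.3 × 10⁻⁴/7.7 × 10⁻⁴)·(+3.5) = 30.8691 psu.
Increase required: 30.8691 − 30.17 = 0.6991 psu.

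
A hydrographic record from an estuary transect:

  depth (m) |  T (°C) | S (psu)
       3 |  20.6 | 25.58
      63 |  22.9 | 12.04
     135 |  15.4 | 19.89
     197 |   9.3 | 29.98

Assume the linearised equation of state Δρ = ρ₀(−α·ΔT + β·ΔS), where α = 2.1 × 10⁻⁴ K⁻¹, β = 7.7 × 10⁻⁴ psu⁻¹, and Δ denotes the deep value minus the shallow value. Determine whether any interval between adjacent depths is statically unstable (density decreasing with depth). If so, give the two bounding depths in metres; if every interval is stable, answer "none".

Evaluate Δρ/ρ₀ = −αΔT + βΔS across each adjacent pair:
  3–63 m: −αΔT+βΔS = −(2.1 × 10⁻⁴)(+2.3)+(7.7 × 10⁻⁴)(-13.54) = -0.011 → UNSTABLE
  63–135 m: −αΔT+βΔS = −(2.1 × 10⁻⁴)(-7.5)+(7.7 × 10⁻⁴)(+7.85) = 7.6 × 10⁻³ → stable
  135–197 m: −αΔT+βΔS = −(2.1 × 10⁻⁴)(-6.1)+(7.7 × 10⁻⁴)(+10.09) = 9.1 × 10⁻³ → stable
The 3–63 m interval has Δρ < 0: lighter water underlies denser water.

3–63 m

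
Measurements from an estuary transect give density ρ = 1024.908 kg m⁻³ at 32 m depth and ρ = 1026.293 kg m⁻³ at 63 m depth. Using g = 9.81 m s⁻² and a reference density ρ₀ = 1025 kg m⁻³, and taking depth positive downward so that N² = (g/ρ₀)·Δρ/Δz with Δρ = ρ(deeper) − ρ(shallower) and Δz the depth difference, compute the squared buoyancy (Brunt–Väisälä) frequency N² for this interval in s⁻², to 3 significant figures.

4.28 × 10⁻⁴ s⁻²

Δρ = 1026.293 − 1024.908 = 1.385 kg m⁻³ over Δz = 63 − 32 = 31 m.
N² = (9.81/1025) × (1.385/31) = 4.2760 × 10⁻⁴ s⁻² ≈ 4.28 × 10⁻⁴ s⁻².
N² > 0, so the interval is statically stable.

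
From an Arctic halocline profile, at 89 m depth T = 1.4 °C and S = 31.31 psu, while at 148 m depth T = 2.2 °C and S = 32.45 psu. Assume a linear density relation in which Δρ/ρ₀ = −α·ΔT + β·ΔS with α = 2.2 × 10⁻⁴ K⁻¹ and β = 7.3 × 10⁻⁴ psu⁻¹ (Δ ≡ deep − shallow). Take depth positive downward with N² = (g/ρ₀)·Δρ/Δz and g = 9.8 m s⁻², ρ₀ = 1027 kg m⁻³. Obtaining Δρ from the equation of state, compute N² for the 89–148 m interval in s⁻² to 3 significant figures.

ΔT = +0.8 K, ΔS = +1.14 psu (deep − shallow).
Δρ/ρ₀ = −αΔT + βΔS = -1.76 × 10⁻⁴ + 8.322 × 10⁻⁴ = 6.562 × 10⁻⁴, so Δρ ≈ 0.6739 kg m⁻³.
N² = (g/ρ₀)·Δρ/Δz = g·(Δρ/ρ₀)/Δz = 9.8 × 6.562 × 10⁻⁴ / 59 = 1.0900 × 10⁻⁴ s⁻² ≈ 1.09 × 10⁻⁴ s⁻².

1.09 × 10⁻⁴ s⁻²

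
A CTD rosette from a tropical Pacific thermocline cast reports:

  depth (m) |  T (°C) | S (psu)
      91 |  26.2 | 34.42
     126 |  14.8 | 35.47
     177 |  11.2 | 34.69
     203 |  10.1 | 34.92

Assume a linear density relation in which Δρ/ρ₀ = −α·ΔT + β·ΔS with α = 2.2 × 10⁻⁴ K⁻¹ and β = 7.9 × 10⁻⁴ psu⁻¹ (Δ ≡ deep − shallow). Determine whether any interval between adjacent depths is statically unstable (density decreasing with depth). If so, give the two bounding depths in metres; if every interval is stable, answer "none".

none

Evaluate Δρ/ρ₀ = −αΔT + βΔS across each adjacent pair:
  91–126 m: −αΔT+βΔS = −(2.2 × 10⁻⁴)(-11.4)+(7.9 × 10⁻⁴)(+1.05) = 3.3 × 10⁻³ → stable
  126–177 m: −αΔT+βΔS = −(2.2 × 10⁻⁴)(-3.6)+(7.9 × 10⁻⁴)(-0.78) = 1.8 × 10⁻⁴ → stable
  177–203 m: −αΔT+βΔS = −(2.2 × 10⁻⁴)(-1.1)+(7.9 × 10⁻⁴)(+0.23) = 4.2 × 10⁻⁴ → stable
Every interval has Δρ > 0: the column is stably stratified throughout.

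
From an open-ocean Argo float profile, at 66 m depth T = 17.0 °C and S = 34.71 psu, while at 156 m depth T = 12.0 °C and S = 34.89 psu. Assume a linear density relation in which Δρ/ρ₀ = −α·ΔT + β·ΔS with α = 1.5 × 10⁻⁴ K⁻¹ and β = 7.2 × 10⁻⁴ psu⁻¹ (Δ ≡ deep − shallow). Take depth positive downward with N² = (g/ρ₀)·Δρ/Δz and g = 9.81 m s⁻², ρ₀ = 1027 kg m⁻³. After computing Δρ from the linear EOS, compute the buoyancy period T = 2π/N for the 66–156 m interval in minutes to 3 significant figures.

10.7 min

ΔT = -5.0 K, ΔS = +0.18 psu (deep − shallow).
Δρ/ρ₀ = −αΔT + βΔS = 7.50 × 10⁻⁴ + 1.296 × 10⁻⁴ = 8.796 × 10⁻⁴, so Δρ ≈ 0.9033 kg m⁻³.
N² = (g/ρ₀)·Δρ/Δz = g·(Δρ/ρ₀)/Δz = 9.81 × 8.796 × 10⁻⁴ / 90 = 9.5876 × 10⁻⁵ s⁻².
N = √(9.5876 × 10⁻⁵) = 9.7916 × 10⁻³ rad s⁻¹ → T = 2π/N = 641.69 s = 10.695 min ≈ 10.7 min.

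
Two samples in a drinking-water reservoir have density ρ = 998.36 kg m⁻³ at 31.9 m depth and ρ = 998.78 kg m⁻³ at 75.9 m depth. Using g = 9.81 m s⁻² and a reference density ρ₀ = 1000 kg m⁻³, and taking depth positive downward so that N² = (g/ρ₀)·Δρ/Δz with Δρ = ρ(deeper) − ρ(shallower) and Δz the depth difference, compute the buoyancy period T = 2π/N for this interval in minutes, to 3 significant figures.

10.8 min

Δρ = 998.78 − 998.36 = 0.42 kg m⁻³ over Δz = 75.9 − 31.9 = 44 m.
N² = (9.81/1000) × (0.42/44) = 9.3641 × 10⁻⁵ s⁻².
N = √(9.3641 × 10⁻⁵) = 9.6768 × 10⁻³ rad s⁻¹, so T = 2π/N = 649.30 s = 10.822 min ≈ 10.8 min.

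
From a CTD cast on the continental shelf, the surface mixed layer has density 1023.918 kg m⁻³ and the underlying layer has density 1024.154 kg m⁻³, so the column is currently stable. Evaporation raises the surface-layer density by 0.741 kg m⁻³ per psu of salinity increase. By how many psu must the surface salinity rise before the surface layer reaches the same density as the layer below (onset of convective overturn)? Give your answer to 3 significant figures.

0.318 psu

Density deficit of the surface layer: 1024.154 − 1023.918 = 0.236 kg m⁻³.
Required change = 0.236 / 0.741 = 0.318 psu.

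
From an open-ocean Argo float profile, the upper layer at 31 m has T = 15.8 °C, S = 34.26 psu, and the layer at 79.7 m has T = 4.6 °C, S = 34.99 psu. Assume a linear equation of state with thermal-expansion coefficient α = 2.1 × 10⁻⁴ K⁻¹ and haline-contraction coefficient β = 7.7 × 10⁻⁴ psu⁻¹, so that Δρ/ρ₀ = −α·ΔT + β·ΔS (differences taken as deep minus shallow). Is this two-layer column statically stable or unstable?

ΔT = 4.6 − 15.8 = -11.2 K and ΔS = 34.99 − 34.26 = +0.73 psu (deep − shallow).
−αΔT = 2.352 × 10⁻³; βΔS = 5.621 × 10⁻⁴; sum Δρ/ρ₀ = 2.9141 × 10⁻³.
Δρ/ρ₀ > 0, so Δρ > 0: deeper water is denser → statically stable.

stable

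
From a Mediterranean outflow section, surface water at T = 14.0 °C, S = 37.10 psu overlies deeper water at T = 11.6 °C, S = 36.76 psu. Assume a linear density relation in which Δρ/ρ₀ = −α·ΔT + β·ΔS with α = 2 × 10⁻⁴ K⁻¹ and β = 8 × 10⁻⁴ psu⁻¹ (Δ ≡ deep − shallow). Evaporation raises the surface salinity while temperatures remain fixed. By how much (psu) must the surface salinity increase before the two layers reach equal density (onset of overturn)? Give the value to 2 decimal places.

0.26 psu

Neutral buoyancy requires −α(T_deep − T_surf) + β(S_deep − S_surf′) = 0.
S_surf′ = S_deep − (α/β)·ΔT = 36.76 − (2 × 10⁻⁴/8 × 10⁻⁴)·(-2.4) = 37.3600 psu.
Increase required: 37.3600 − 37.10 = 0.2600 psu.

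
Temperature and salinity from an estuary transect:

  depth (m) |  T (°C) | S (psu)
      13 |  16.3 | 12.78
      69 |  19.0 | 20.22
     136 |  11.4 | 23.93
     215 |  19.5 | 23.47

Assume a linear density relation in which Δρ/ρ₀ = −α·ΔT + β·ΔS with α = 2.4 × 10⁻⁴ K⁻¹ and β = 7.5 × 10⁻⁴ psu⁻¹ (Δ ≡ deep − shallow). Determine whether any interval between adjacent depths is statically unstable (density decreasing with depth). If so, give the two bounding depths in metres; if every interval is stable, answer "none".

Evaluate Δρ/ρ₀ = −αΔT + βΔS across each adjacent pair:
  13–69 m: −αΔT+βΔS = −(2.4 × 10⁻⁴)(+2.7)+(7.5 × 10⁻⁴)(+7.44) = 4.9 × 10⁻³ → stable
  69–136 m: −αΔT+βΔS = −(2.4 × 10⁻⁴)(-7.6)+(7.5 × 10⁻⁴)(+3.71) = 4.6 × 10⁻³ → stable
  136–215 m: −αΔT+βΔS = −(2.4 × 10⁻⁴)(+8.1)+(7.5 × 10⁻⁴)(-0.46) = -2.3 × 10⁻³ → UNSTABLE
The 136–215 m interval has Δρ < 0: lighter water underlies denser water.

136–215 m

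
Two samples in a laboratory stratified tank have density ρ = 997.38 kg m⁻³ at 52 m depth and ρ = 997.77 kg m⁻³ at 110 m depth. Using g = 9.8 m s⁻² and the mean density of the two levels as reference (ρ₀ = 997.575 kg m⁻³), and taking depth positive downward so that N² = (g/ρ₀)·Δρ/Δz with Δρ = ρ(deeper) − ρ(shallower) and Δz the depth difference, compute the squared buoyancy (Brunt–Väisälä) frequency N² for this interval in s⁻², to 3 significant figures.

Δρ = 997.77 − 997.38 = 0.39 kg m⁻³ over Δz = 110 − 52 = 58 m.
N² = (9.8/997.575) × (0.39/58) = 6.6057 × 10⁻⁵ s⁻² ≈ 6.61 × 10⁻⁵ s⁻².

6.61 × 10⁻⁵ s⁻²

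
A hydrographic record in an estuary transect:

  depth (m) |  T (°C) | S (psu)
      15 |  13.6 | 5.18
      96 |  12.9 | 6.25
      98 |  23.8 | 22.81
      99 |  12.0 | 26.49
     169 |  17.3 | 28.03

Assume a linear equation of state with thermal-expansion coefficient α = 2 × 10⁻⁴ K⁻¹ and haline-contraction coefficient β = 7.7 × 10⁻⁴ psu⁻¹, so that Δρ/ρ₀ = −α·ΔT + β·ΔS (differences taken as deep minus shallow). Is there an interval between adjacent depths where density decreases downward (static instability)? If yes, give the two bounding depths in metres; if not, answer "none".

Evaluate Δρ/ρ₀ = −αΔT + βΔS across each adjacent pair:
  15–96 m: −αΔT+βΔS = −(2 × 10⁻⁴)(-0.7)+(7.7 × 10⁻⁴)(+1.07) = 9.6 × 10⁻⁴ → stable
  96–98 m: −αΔT+βΔS = −(2 × 10⁻⁴)(+10.9)+(7.7 × 10⁻⁴)(+16.56) = 0.011 → stable
  98–99 m: −αΔT+βΔS = −(2 × 10⁻⁴)(-11.8)+(7.7 × 10⁻⁴)(+3.68) = 5.2 × 10⁻³ → stable
  99–169 m: −αΔT+βΔS = −(2 × 10⁻⁴)(+5.3)+(7.7 × 10⁻⁴)(+1.54) = 1.3 × 10⁻⁴ → stable
Every interval has Δρ > 0: the column is stably stratified throughout.

none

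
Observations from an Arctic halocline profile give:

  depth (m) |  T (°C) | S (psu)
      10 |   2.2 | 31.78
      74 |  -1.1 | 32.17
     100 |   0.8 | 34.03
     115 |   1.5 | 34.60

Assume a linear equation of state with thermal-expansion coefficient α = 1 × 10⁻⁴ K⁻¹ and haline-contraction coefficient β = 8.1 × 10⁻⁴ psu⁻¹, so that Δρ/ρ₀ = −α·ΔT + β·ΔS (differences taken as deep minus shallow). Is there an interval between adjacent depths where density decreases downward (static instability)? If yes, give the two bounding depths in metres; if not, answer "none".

Evaluate Δρ/ρ₀ = −αΔT + βΔS across each adjacent pair:
  10–74 m: −αΔT+βΔS = −(1 × 10⁻⁴)(-3.3)+(8.1 × 10⁻⁴)(+0.39) = 6.5 × 10⁻⁴ → stable
  74–100 m: −αΔT+βΔS = −(1 × 10⁻⁴)(+1.9)+(8.1 × 10⁻⁴)(+1.86) = 1.3 × 10⁻³ → stable
  100–115 m: −αΔT+βΔS = −(1 × 10⁻⁴)(+0.7)+(8.1 × 10⁻⁴)(+0.57) = 3.9 × 10⁻⁴ → stable
Every interval has Δρ > 0: the column is stably stratified throughout.

none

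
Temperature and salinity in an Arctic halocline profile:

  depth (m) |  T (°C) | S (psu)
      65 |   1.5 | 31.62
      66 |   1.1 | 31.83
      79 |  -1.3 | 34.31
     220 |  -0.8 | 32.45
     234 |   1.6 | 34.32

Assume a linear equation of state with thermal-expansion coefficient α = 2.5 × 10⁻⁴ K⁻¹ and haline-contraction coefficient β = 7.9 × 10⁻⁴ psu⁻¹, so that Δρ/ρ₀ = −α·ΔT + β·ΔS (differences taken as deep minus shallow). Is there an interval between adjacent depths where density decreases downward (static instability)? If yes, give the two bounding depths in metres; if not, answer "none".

Evaluate Δρ/ρ₀ = −αΔT + βΔS across each adjacent pair:
  65–66 m: −αΔT+βΔS = −(2.5 × 10⁻⁴)(-0.4)+(7.9 × 10⁻⁴)(+0.21) = 2.7 × 10⁻⁴ → stable
  66–79 m: −αΔT+βΔS = −(2.5 × 10⁻⁴)(-2.4)+(7.9 × 10⁻⁴)(+2.48) = 2.6 × 10⁻³ → stable
  79–220 m: −αΔT+βΔS = −(2.5 × 10⁻⁴)(+0.5)+(7.9 × 10⁻⁴)(-1.86) = -1.6 × 10⁻³ → UNSTABLE
  220–234 m: −αΔT+βΔS = −(2.5 × 10⁻⁴)(+2.4)+(7.9 × 10⁻⁴)(+1.87) = 8.8 × 10⁻⁴ → stable
The 79–220 m interval has Δρ < 0: lighter water underlies denser water.

79–220 m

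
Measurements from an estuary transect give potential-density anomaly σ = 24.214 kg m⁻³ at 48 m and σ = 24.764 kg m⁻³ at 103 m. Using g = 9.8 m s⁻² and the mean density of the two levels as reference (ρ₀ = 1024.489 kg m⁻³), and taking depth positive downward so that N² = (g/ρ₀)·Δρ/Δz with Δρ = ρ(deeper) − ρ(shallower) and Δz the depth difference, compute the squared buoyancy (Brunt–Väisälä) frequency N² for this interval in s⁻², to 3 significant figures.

9.57 × 10⁻⁵ s⁻²

Δρ = 1024.764 − 1024.214 = 0.550 kg m⁻³ over Δz = 103 − 48 = 55 m.
N² = (9.8/1024.489) × (0.550/55) = 9.5657 × 10⁻⁵ s⁻² ≈ 9.57 × 10⁻⁵ s⁻².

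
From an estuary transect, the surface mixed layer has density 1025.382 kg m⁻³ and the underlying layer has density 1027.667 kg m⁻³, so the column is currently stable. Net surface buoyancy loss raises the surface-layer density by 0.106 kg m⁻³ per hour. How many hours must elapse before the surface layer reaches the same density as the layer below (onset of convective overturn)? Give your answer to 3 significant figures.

21.6 hours

Density deficit of the surface layer: 1027.667 − 1025.382 = 2.285 kg m⁻³.
Required change = 2.285 / 0.106 = 21.6 hours.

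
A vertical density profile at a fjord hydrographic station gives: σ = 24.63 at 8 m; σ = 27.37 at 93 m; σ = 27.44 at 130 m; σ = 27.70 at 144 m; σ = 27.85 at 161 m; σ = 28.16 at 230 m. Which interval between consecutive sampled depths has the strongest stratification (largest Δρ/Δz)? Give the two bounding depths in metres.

Compute the density gradient over each adjacent pair:
  8–93 m: Δρ/Δz = 2.74/85 = 0.032 kg m⁻⁴
  93–130 m: Δρ/Δz = 0.07/37 = 1.9 × 10⁻³ kg m⁻⁴
  130–144 m: Δρ/Δz = 0.26/14 = 0.019 kg m⁻⁴
  144–161 m: Δρ/Δz = 0.15/17 = 8.8 × 10⁻³ kg m⁻⁴
  161–230 m: Δρ/Δz = 0.31/69 = 4.5 × 10⁻³ kg m⁻⁴
The largest gradient is in the 8–93 m interval — the pycnocline.

8–93 m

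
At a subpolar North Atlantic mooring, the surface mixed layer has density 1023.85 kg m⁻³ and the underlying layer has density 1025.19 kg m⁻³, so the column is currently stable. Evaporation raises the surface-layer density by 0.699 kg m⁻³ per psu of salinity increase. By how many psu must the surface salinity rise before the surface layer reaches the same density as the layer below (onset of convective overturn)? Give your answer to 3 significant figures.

Density deficit of the surface layer: 1025.19 − 1023.85 = 1.34 kg m⁻³.
Required change = 1.34 / 0.699 = 1.92 psu.

1.92 psu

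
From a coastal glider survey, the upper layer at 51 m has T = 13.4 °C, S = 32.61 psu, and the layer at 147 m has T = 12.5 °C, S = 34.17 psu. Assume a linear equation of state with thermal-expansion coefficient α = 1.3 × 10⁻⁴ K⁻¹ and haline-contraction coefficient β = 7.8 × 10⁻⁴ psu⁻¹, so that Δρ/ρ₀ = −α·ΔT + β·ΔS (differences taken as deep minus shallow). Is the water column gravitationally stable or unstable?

stable

ΔT = 12.5 − 13.4 = -0.9 K and ΔS = 34.17 − 32.61 = +1.56 psu (deep − shallow).
−αΔT = 1.17 × 10⁻⁴; βΔS = 1.2168 × 10⁻³; sum Δρ/ρ₀ = 1.3338 × 10⁻³.
Δρ/ρ₀ > 0, so Δρ > 0: deeper water is denser → statically stable.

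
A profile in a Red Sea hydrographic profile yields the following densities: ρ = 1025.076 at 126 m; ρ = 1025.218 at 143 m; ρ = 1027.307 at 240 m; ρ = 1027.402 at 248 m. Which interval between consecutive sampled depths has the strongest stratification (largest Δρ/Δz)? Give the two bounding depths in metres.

143–240 m

Compute the density gradient over each adjacent pair:
  126–143 m: Δρ/Δz = 0.142/17 = 8.4 × 10⁻³ kg m⁻⁴
  143–240 m: Δρ/Δz = 2.089/97 = 0.022 kg m⁻⁴
  240–248 m: Δρ/Δz = 0.095/8 = 0.012 kg m⁻⁴
The largest gradient is in the 143–240 m interval — the pycnocline.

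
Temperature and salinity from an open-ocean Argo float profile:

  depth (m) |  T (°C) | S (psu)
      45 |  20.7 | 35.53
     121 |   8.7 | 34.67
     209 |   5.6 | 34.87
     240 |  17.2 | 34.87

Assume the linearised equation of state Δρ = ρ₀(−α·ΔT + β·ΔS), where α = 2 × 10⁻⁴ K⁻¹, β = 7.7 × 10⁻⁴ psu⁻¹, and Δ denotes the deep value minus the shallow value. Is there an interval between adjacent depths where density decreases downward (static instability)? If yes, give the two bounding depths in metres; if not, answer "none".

209–240 m

Evaluate Δρ/ρ₀ = −αΔT + βΔS across each adjacent pair:
  45–121 m: −αΔT+βΔS = −(2 × 10⁻⁴)(-12.0)+(7.7 × 10⁻⁴)(-0.86) = 1.7 × 10⁻³ → stable
  121–209 m: −αΔT+βΔS = −(2 × 10⁻⁴)(-3.1)+(7.7 × 10⁻⁴)(+0.20) = 7.7 × 10⁻⁴ → stable
  209–240 m: −αΔT+βΔS = −(2 × 10⁻⁴)(+11.6)+(7.7 × 10⁻⁴)(+0.00) = -2.3 × 10⁻³ → UNSTABLE
The 209–240 m interval has Δρ < 0: lighter water underlies denser water.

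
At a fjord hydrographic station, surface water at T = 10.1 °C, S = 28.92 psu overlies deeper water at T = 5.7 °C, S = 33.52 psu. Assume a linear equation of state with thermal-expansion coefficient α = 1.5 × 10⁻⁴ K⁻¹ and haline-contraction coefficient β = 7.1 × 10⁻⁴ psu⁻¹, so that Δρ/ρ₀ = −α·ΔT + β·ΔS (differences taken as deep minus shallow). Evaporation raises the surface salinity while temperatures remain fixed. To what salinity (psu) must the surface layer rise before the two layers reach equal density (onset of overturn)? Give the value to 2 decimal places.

Neutral buoyancy requires −α(T_deep − T_surf) + β(S_deep − S_surf′) = 0.
S_surf′ = S_deep − (α/β)·ΔT = 33.52 − (1.5 × 10⁻⁴/7.1 × 10⁻⁴)·(-4.4) = 34.4496 psu.
Increase required: 34.4496 − 28.92 = 5.5296 psu.

34.45 psu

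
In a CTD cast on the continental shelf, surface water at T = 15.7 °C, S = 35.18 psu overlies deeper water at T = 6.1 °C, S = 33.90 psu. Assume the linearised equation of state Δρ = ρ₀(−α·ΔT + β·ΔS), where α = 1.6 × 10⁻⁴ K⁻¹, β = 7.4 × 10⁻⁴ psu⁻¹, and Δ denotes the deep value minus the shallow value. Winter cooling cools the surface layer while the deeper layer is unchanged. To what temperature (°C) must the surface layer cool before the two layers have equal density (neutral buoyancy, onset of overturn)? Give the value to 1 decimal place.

Neutral buoyancy requires Δρ = 0, i.e. −α(T_deep − T_surf′) + β(S_deep − S_surf) = 0.
T_surf′ = T_deep − (β/α)·ΔS = 6.1 − (7.4 × 10⁻⁴/1.6 × 10⁻⁴)·(-1.28) = 12.020 °C.
Cooling required: 15.7 − (12.020) = 3.680 °C.

12.0 °C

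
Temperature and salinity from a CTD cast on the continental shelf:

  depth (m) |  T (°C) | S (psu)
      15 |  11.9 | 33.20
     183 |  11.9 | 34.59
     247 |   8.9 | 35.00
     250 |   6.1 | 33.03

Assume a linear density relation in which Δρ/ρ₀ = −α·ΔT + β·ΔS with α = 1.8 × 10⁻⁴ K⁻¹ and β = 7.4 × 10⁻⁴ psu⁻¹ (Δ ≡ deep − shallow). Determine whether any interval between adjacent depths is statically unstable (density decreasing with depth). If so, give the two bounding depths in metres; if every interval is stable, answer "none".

247–250 m

Evaluate Δρ/ρ₀ = −αΔT + βΔS across each adjacent pair:
  15–183 m: −αΔT+βΔS = −(1.8 × 10⁻⁴)(+0.0)+(7.4 × 10⁻⁴)(+1.39) = 1.0 × 10⁻³ → stable
  183–247 m: −αΔT+βΔS = −(1.8 × 10⁻⁴)(-3.0)+(7.4 × 10⁻⁴)(+0.41) = 8.4 × 10⁻⁴ → stable
  247–250 m: −αΔT+βΔS = −(1.8 × 10⁻⁴)(-2.8)+(7.4 × 10⁻⁴)(-1.97) = -9.5 × 10⁻⁴ → UNSTABLE
The 247–250 m interval has Δρ < 0: lighter water underlies denser water.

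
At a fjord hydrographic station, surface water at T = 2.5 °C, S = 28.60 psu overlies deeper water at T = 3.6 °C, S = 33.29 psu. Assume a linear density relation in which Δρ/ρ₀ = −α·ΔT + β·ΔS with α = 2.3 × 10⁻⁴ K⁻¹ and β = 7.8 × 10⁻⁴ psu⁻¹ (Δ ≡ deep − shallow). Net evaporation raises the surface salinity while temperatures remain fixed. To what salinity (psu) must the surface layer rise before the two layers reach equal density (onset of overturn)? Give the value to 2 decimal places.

32.97 psu

Neutral buoyancy requires −α(T_deep − T_surf) + β(S_deep − S_surf′) = 0.
S_surf′ = S_deep − (α/β)·ΔT = 33.29 − (2.3 × 10⁻⁴/7.8 × 10⁻⁴)·(+1.1) = 32.9656 psu.
Increase required: 32.9656 − 28.60 = 4.3656 psu.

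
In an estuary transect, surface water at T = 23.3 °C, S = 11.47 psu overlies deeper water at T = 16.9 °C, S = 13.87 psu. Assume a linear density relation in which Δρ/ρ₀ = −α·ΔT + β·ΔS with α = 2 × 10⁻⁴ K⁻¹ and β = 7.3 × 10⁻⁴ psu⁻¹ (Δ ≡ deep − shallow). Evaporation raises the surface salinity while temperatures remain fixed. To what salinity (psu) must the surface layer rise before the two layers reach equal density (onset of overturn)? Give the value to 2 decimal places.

15.62 psu

Neutral buoyancy requires −α(T_deep − T_surf) + β(S_deep − S_surf′) = 0.
S_surf′ = S_deep − (α/β)·ΔT = 13.87 − (2 × 10⁻⁴/7.3 × 10⁻⁴)·(-6.4) = 15.6234 psu.
Increase required: 15.6234 − 11.47 = 4.1534 psu.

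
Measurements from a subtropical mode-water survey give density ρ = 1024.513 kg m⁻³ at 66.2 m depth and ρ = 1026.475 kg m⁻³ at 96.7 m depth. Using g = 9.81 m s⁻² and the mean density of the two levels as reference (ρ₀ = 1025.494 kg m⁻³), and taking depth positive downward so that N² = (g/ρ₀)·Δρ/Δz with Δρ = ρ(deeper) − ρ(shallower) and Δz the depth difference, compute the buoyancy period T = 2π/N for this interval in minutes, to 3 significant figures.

Δρ = 1026.475 − 1024.513 = 1.962 kg m⁻³ over Δz = 96.7 − 66.2 = 30.5 m.
N² = (9.81/1025.494) × (1.962/30.5) = 6.1537 × 10⁻⁴ s⁻².
N = √(6.1537 × 10⁻⁴) = 0.024807 rad s⁻¹, so T = 2π/N = 253.28 s = 4.2213 min ≈ 4.22 min.

4.22 min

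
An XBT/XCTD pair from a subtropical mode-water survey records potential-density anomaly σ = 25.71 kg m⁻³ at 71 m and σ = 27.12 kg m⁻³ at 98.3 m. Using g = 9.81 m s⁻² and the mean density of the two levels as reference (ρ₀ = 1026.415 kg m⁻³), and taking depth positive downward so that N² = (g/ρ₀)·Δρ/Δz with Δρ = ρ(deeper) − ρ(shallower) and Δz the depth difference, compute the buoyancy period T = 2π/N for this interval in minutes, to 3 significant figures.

Δρ = 1027.12 − 1025.71 = 1.41 kg m⁻³ over Δz = 98.3 − 71 = 27.3 m.
N² = (9.81/1026.415) × (1.41/27.3) = 4.9363 × 10⁻⁴ s⁻².
N = √(4.9363 × 10⁻⁴) = 0.022218 rad s⁻¹, so T = 2π/N = 282.80 s = 4.7133 min ≈ 4.71 min.

4.71 min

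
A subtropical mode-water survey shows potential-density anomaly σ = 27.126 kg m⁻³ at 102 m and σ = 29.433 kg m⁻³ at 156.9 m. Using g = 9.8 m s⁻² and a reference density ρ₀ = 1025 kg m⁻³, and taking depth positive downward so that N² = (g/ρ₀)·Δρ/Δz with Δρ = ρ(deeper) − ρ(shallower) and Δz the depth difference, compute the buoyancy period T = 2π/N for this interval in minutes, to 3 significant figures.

5.22 min

Δρ = 1029.433 − 1027.126 = 2.307 kg m⁻³ over Δz = 156.9 − 102 = 54.9 m.
N² = (9.8/1025) × (2.307/54.9) = 4.0177 × 10⁻⁴ s⁻².
N = √(4.0177 × 10⁻⁴) = 0.020044 rad s⁻¹, so T = 2π/N = 313.47 s = 5.2245 min ≈ 5.22 min.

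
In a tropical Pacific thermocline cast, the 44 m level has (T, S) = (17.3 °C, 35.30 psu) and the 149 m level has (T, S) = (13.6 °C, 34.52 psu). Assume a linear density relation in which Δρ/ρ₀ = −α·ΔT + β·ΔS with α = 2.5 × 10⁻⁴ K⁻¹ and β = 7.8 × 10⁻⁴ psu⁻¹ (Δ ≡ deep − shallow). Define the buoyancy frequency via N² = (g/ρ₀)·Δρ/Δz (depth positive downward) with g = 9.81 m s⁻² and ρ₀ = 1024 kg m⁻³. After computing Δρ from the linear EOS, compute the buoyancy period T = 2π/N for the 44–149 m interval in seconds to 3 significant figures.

1.16 × 10³ s

ΔT = -3.7 K, ΔS = -0.78 psu (deep − shallow).
Δρ/ρ₀ = −αΔT + βΔS = 9.25 × 10⁻⁴ − 6.084 × 10⁻⁴ = 3.166 × 10⁻⁴, so Δρ ≈ 0.3242 kg m⁻³.
N² = (g/ρ₀)·Δρ/Δz = g·(Δρ/ρ₀)/Δz = 9.81 × 3.166 × 10⁻⁴ / 105 = 2.9579 × 10⁻⁵ s⁻².
N = √(2.9579 × 10⁻⁵) = 5.4387 × 10⁻³ rad s⁻¹ → T = 2π/N = 1.1553 × 10³ s ≈ 1.16 × 10³ s.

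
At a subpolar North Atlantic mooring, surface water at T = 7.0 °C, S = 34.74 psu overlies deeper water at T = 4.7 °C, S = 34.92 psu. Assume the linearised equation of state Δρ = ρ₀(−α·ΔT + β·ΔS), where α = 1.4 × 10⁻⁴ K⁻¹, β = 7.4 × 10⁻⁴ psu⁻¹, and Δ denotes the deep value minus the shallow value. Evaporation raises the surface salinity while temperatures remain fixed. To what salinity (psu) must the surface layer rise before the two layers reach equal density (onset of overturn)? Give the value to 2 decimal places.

35.36 psu

Neutral buoyancy requires −α(T_deep − T_surf) + β(S_deep − S_surf′) = 0.
S_surf′ = S_deep − (α/β)·ΔT = 34.92 − (1.4 × 10⁻⁴/7.4 × 10⁻⁴)·(-2.3) = 35.3551 psu.
Increase required: 35.3551 − 34.74 = 0.6151 psu.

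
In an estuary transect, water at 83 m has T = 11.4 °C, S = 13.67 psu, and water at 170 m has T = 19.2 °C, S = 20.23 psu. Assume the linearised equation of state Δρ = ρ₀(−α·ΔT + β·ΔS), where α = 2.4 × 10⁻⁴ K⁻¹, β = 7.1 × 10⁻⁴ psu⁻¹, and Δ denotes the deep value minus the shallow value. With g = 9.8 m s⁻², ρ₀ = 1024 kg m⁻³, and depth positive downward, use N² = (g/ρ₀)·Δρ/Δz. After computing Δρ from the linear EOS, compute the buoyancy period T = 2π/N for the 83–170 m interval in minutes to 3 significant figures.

5.91 min

ΔT = +7.8 K, ΔS = +6.56 psu (deep − shallow).
Δρ/ρ₀ = −αΔT + βΔS = -1.872 × 10⁻³ + 4.6576 × 10⁻³ = 2.7856 × 10⁻³, so Δρ ≈ 2.852 kg m⁻³.
N² = (g/ρ₀)·Δρ/Δz = g·(Δρ/ρ₀)/Δz = 9.8 × 2.7856 × 10⁻³ / 87 = 3.1378 × 10⁻⁴ s⁻².
N = √(3.1378 × 10⁻⁴) = 0.017714 rad s⁻¹ → T = 2π/N = 354.70 s = 5.9117 min ≈ 5.91 min.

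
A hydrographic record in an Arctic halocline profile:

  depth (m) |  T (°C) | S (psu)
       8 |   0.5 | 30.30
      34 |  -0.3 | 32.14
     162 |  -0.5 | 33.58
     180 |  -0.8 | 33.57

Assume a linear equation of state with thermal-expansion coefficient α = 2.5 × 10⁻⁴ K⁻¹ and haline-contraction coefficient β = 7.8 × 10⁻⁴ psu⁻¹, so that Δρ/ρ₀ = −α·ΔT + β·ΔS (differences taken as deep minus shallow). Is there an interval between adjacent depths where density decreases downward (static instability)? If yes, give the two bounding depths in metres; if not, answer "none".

Evaluate Δρ/ρ₀ = −αΔT + βΔS across each adjacent pair:
  8–34 m: −αΔT+βΔS = −(2.5 × 10⁻⁴)(-0.8)+(7.8 × 10⁻⁴)(+1.84) = 1.6 × 10⁻³ → stable
  34–162 m: −αΔT+βΔS = −(2.5 × 10⁻⁴)(-0.2)+(7.8 × 10⁻⁴)(+1.44) = 1.2 × 10⁻³ → stable
  162–180 m: −αΔT+βΔS = −(2.5 × 10⁻⁴)(-0.3)+(7.8 × 10⁻⁴)(-0.01) = 6.7 × 10⁻⁵ → stable
Every interval has Δρ > 0: the column is stably stratified throughout.

none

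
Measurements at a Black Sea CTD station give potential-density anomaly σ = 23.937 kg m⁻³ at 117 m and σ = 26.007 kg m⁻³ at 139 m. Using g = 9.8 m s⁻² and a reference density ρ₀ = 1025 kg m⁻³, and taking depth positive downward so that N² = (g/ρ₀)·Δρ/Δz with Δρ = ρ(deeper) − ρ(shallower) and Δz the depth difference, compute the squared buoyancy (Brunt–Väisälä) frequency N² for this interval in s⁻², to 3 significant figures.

Δρ = 1026.007 − 1023.937 = 2.070 kg m⁻³ over Δz = 139 − 117 = 22 m.
N² = (9.8/1025) × (2.070/22) = 8.9960 × 10⁻⁴ s⁻² ≈ 9.00 × 10⁻⁴ s⁻².

9.00 × 10⁻⁴ s⁻²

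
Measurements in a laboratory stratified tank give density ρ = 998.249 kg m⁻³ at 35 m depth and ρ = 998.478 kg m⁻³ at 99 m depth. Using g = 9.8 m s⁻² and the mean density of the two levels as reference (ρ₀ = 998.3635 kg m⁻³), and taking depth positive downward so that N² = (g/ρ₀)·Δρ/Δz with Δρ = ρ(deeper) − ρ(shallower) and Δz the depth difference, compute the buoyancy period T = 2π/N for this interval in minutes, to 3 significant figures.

Δρ = 998.478 − 998.249 = 0.229 kg m⁻³ over Δz = 99 − 35 = 64 m.
N² = (9.8/998.3635) × (0.229/64) = 3.5123 × 10⁻⁵ s⁻².
N = √(3.5123 × 10⁻⁵) = 5.9265 × 10⁻³ rad s⁻¹, so T = 2π/N = 1.0602 × 10³ s = 17.670 min ≈ 17.7 min.

17.7 min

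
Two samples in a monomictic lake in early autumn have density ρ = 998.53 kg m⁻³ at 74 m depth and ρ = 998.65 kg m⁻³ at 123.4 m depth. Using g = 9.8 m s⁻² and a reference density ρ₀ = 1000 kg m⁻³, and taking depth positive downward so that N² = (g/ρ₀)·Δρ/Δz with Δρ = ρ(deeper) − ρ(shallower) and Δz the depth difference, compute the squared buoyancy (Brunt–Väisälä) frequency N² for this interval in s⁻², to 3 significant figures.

Δρ = 998.65 − 998.53 = 0.12 kg m⁻³ over Δz = 123.4 − 74 = 49.4 m.
N² = (9.8/1000) × (0.12/49.4) = 2.3806 × 10⁻⁵ s⁻² ≈ 2.38 × 10⁻⁵ s⁻².

2.38 × 10⁻⁵ s⁻²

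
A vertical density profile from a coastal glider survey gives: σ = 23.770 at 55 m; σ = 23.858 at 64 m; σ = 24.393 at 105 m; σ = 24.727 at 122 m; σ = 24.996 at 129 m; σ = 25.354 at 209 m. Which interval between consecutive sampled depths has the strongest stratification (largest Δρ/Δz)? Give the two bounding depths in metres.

122–129 m

Compute the density gradient over each adjacent pair:
  55–64 m: Δρ/Δz = 0.088/9 = 9.8 × 10⁻³ kg m⁻⁴
  64–105 m: Δρ/Δz = 0.535/41 = 0.013 kg m⁻⁴
  105–122 m: Δρ/Δz = 0.334/17 = 0.020 kg m⁻⁴
  122–129 m: Δρ/Δz = 0.269/7 = 0.038 kg m⁻⁴
  129–209 m: Δρ/Δz = 0.358/80 = 4.5 × 10⁻³ kg m⁻⁴
The largest gradient is in the 122–129 m interval — the pycnocline.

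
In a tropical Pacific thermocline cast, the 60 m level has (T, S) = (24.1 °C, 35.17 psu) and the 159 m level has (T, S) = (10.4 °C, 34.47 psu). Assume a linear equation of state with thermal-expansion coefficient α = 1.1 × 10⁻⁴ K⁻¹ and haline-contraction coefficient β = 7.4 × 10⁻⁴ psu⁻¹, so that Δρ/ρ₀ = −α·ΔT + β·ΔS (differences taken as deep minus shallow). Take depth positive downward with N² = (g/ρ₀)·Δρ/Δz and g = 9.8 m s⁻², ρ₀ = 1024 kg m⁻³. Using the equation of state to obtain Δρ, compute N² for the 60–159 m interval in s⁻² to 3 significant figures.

9.79 × 10⁻⁵ s⁻²

ΔT = -13.7 K, ΔS = -0.70 psu (deep − shallow).
Δρ/ρ₀ = −αΔT + βΔS = 1.507 × 10⁻³ − 5.18 × 10⁻⁴ = 9.89 × 10⁻⁴, so Δρ ≈ 1.013 kg m⁻³.
N² = (g/ρ₀)·Δρ/Δz = g·(Δρ/ρ₀)/Δz = 9.8 × 9.89 × 10⁻⁴ / 99 = 9.7901 × 10⁻⁵ s⁻² ≈ 9.79 × 10⁻⁵ s⁻².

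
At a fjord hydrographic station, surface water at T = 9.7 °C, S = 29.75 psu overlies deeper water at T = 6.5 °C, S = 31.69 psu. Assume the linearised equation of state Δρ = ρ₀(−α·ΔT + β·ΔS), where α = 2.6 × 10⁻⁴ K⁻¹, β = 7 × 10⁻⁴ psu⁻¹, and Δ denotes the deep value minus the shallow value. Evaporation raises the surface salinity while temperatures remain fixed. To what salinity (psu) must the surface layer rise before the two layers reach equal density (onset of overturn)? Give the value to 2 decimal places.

Neutral buoyancy requires −α(T_deep − T_surf) + β(S_deep − S_surf′) = 0.
S_surf′ = S_deep − (α/β)·ΔT = 31.69 − (2.6 × 10⁻⁴/7 × 10⁻⁴)·(-3.2) = 32.8786 psu.
Increase required: 32.8786 − 29.75 = 3.1286 psu.

32.88 psu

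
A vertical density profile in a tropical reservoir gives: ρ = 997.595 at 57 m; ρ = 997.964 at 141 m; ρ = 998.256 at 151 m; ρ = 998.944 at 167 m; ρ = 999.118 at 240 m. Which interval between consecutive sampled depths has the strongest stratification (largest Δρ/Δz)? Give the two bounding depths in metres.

151–167 m

Compute the density gradient over each adjacent pair:
  57–141 m: Δρ/Δz = 0.369/84 = 4.4 × 10⁻³ kg m⁻⁴
  141–151 m: Δρ/Δz = 0.292/10 = 0.029 kg m⁻⁴
  151–167 m: Δρ/Δz = 0.688/16 = 0.043 kg m⁻⁴
  167–240 m: Δρ/Δz = 0.174/73 = 2.4 × 10⁻³ kg m⁻⁴
The largest gradient is in the 151–167 m interval — the pycnocline.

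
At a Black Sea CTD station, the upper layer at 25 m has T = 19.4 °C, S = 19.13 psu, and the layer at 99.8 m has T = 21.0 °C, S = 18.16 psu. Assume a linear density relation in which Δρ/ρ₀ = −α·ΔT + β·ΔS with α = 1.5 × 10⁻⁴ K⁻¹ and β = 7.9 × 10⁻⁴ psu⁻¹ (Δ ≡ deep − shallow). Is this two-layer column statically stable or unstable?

unstable

ΔT = 21.0 − 19.4 = +1.6 K and ΔS = 18.16 − 19.13 = -0.97 psu (deep − shallow).
−αΔT = -2.40 × 10⁻⁴; βΔS = -7.663 × 10⁻⁴; sum Δρ/ρ₀ = -1.0063 × 10⁻³.
Δρ/ρ₀ < 0, so Δρ < 0: deeper water is lighter → statically unstable; the column would overturn.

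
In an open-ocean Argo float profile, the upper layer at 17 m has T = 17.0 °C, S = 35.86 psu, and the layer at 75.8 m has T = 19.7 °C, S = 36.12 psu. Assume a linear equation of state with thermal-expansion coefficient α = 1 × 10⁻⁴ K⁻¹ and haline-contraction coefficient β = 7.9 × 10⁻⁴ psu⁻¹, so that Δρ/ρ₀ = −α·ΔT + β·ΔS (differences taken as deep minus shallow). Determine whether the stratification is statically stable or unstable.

ΔT = 19.7 − 17.0 = +2.7 K and ΔS = 36.12 − 35.86 = +0.26 psu (deep − shallow).
−αΔT = -2.70 × 10⁻⁴; βΔS = 2.054 × 10⁻⁴; sum Δρ/ρ₀ = -6.46 × 10⁻⁵.
Δρ/ρ₀ < 0, so Δρ < 0: deeper water is lighter → statically unstable; the column would overturn.

unstable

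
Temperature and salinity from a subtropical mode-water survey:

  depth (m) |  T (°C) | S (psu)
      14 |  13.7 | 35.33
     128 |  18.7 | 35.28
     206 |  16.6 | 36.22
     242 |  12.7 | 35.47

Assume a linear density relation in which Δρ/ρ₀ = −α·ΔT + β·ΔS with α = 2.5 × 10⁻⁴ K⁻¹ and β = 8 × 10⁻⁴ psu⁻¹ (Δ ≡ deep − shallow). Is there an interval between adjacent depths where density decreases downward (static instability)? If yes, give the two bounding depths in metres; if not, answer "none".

Evaluate Δρ/ρ₀ = −αΔT + βΔS across each adjacent pair:
  14–128 m: −αΔT+βΔS = −(2.5 × 10⁻⁴)(+5.0)+(8 × 10⁻⁴)(-0.05) = -1.3 × 10⁻³ → UNSTABLE
  128–206 m: −αΔT+βΔS = −(2.5 × 10⁻⁴)(-2.1)+(8 × 10⁻⁴)(+0.94) = 1.3 × 10⁻³ → stable
  206–242 m: −αΔT+βΔS = −(2.5 × 10⁻⁴)(-3.9)+(8 × 10⁻⁴)(-0.75) = 3.7 × 10⁻⁴ → stable
The 14–128 m interval has Δρ < 0: lighter water underlies denser water.

14–128 m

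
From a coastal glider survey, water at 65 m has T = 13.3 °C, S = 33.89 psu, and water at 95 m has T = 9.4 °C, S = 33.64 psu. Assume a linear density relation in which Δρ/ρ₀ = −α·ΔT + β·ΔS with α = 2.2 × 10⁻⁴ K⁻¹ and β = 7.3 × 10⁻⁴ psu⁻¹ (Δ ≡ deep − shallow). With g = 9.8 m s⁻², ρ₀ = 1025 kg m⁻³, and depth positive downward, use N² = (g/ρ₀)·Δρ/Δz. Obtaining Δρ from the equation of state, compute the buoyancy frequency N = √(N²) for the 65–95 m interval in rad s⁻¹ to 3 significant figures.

ΔT = -3.9 K, ΔS = -0.25 psu (deep − shallow).
Δρ/ρ₀ = −αΔT + βΔS = 8.58 × 10⁻⁴ − 1.825 × 10⁻⁴ = 6.755 × 10⁻⁴, so Δρ ≈ 0.6924 kg m⁻³.
N² = (g/ρ₀)·Δρ/Δz = g·(Δρ/ρ₀)/Δz = 9.8 × 6.755 × 10⁻⁴ / 30 = 2.2066 × 10⁻⁴ s⁻².
N = √(2.2066 × 10⁻⁴) = 0.014855 rad s⁻¹ ≈ 0.0149 rad s⁻¹.

0.0149 rad s⁻¹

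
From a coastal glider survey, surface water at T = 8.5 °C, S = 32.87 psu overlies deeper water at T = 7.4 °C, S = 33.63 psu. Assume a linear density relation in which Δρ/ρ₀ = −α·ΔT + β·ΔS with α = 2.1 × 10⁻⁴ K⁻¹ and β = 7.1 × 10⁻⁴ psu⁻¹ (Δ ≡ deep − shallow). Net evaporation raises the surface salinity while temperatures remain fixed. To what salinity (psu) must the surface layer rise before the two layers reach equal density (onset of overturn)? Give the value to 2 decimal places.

Neutral buoyancy requires −α(T_deep − T_surf) + β(S_deep − S_surf′) = 0.
S_surf′ = S_deep − (α/β)·ΔT = 33.63 − (2.1 × 10⁻⁴/7.1 × 10⁻⁴)·(-1.1) = 33.9554 psu.
Increase required: 33.9554 − 32.87 = 1.0854 psu.

33.96 psu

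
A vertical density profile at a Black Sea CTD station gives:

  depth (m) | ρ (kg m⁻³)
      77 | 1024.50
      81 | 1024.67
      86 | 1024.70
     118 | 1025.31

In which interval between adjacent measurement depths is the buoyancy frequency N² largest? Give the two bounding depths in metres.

77–81 m

Compute the density gradient over each adjacent pair:
  77–81 m: Δρ/Δz = 0.17/4 = 0.043 kg m⁻⁴
  81–86 m: Δρ/Δz = 0.03/5 = 6.0 × 10⁻³ kg m⁻⁴
  86–118 m: Δρ/Δz = 0.61/32 = 0.019 kg m⁻⁴
The largest gradient is in the 77–81 m interval — the pycnocline.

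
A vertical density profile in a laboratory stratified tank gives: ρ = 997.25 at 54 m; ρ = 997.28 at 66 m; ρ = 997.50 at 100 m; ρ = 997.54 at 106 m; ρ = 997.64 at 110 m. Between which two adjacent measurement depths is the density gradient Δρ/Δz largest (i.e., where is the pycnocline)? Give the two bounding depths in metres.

Compute the density gradient over each adjacent pair:
  54–66 m: Δρ/Δz = 0.03/12 = 2.5 × 10⁻³ kg m⁻⁴
  66–100 m: Δρ/Δz = 0.22/34 = 6.5 × 10⁻³ kg m⁻⁴
  100–106 m: Δρ/Δz = 0.04/6 = 6.7 × 10⁻³ kg m⁻⁴
  106–110 m: Δρ/Δz = 0.10/4 = 0.025 kg m⁻⁴
The largest gradient is in the 106–110 m interval — the pycnocline.

106–110 m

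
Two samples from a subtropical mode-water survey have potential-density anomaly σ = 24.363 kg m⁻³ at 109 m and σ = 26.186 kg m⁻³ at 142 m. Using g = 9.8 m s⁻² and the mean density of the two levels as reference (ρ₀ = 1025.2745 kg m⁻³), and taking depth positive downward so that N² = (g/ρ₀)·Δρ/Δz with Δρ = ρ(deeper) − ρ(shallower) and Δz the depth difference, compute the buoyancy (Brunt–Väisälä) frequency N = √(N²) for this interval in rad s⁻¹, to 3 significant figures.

0.0230 rad s⁻¹

Δρ = 1026.186 − 1024.363 = 1.823 kg m⁻³ over Δz = 142 − 109 = 33 m.
N² = (9.8/1025.2745) × (1.823/33) = 5.2803 × 10⁻⁴ s⁻².
N = √(5.2803 × 10⁻⁴) = 0.022979 rad s⁻¹ ≈ 0.0230 rad s⁻¹.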